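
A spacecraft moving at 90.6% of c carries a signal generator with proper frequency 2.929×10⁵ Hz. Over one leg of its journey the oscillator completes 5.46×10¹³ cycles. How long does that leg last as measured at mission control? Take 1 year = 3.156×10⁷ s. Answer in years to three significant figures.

Δt = 14.0 years

β = 0.906; γ = 1/√(1 − 0.906²) = 1/√0.1792 = 2.363
Proper time for N cycles: τ = N/f = 5.46×10¹³/(2.929×10⁵) = 1.864×10⁸ s = 5.907 years.
Lab-frame duration Δt = γτ = 2.363 × 5.907 = 13.95 years.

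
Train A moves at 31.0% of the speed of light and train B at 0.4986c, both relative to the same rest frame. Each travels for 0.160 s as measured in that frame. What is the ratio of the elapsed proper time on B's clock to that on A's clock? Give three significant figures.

τ_B/τ_A = 0.912

A: β = 0.310; γ = 1/√(1 − 0.310²) = 1/√0.9039 = 1.052. B: γ = 1/√(1 − 0.4986²) = 1/√0.7514 = 1.154.
τ_A/τ_B = γ_B/γ_A = 1.154/1.052 = 1.097, so τ_B/τ_A = 0.9117.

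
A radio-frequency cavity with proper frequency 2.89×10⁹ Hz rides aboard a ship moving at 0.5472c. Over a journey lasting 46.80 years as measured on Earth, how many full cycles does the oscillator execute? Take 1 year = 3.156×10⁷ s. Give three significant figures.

N = 3.57×10¹⁸

γ = 1/√(1 − 0.5472²) = 1/√0.7006 = 1.195
The oscillator's own cycle count is N = f × τ where τ is the proper time on the ship. τ = Δt/γ = 46.80/1.195 = 39.17 years = 1.236×10⁹ s.
N = 2.89×10⁹ × 1.236×10⁹ = 3.573×10¹⁸.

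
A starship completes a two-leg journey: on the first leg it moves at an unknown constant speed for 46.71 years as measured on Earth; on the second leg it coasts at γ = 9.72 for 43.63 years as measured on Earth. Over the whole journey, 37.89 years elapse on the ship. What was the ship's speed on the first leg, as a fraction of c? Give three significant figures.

Leg 1: speed unknown; τ_1 = 46.71/γ_1.
Leg 2: γ = 9.72; τ_2 = 43.63/9.720 = 4.489 years.
Total proper time: τ_1 + 4.489 = 37.89, so τ_1 = 37.89 − 4.489 = 33.40 years.
γ_1 = 46.71/33.40 = 1.398; β = √(1 − 1/γ²) = √0.4887.

β = 0.699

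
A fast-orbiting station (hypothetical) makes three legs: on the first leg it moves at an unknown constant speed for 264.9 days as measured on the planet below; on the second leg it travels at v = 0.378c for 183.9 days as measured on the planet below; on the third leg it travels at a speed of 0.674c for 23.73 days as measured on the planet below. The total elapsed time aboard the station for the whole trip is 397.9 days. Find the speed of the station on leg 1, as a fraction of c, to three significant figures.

Leg 1: speed unknown; τ_1 = 264.9/γ_1.
Leg 2: γ = 1/√(1 − 0.378²) = 1/√0.8571 = 1.080; τ_2 = 183.9/1.080 = 170.3 days.
Leg 3: γ = 1/√(1 − 0.674²) = 1/√0.5457 = 1.354; τ_3 = 23.73/1.354 = 17.53 days.
Total proper time: τ_1 + 170.3 + 17.53 = 397.9, so τ_1 = 397.9 − 187.8 = 210.1 days.
γ_1 = 264.9/210.1 = 1.261; β = √(1 − 1/γ²) = √0.3709.

β = 0.609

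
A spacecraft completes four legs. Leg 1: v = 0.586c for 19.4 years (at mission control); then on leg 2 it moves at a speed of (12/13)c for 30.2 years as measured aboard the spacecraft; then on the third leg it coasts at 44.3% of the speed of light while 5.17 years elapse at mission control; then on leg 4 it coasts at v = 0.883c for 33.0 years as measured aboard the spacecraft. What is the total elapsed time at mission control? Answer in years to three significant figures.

Leg 1: 19.4 years is already measured at mission control.
Leg 2: γ = 1/√(1 − (12/13)²) = 13/5 = 2.600; Δt_2 = 2.600 × 30.2 = 78.52 years.
Leg 3: 5.17 years is already measured at mission control.
Leg 4: γ = 1/√(1 − 0.883²) = 1/√0.2203 = 2.131; Δt_4 = 2.131 × 33.0 = 70.31 years.
Total: 19.40 + 78.52 + 5.170 + 70.31 years.

Δt = 173 years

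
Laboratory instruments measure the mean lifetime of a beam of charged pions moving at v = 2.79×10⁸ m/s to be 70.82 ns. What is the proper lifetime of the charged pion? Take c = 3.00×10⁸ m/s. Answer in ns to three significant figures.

β = 2.79×10⁸/3.00×10⁸ = 0.9300; γ = 1/√(1 − 0.9300²) = 2.721
The lab-frame lifetime is the dilated interval; the proper lifetime is τ₀ = Δt/γ = 70.82/2.721 ns.

τ₀ = 26.0 ns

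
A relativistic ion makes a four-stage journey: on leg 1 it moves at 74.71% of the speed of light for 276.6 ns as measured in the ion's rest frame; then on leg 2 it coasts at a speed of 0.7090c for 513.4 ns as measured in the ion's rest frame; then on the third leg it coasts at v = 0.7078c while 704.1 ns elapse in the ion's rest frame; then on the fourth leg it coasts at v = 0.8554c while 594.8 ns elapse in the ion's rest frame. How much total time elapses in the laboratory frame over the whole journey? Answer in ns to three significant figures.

Δt = 3290 ns

Leg 1: β = 0.7471; γ = 1/√(1 − 0.7471²) = 1/√0.4418 = 1.504; Δt_1 = 1.504 × 276.6 = 416.1 ns.
Leg 2: γ = 1/√(1 − 0.7090²) = 1/√0.4973 = 1.418; Δt_2 = 1.418 × 513.4 = 728.0 ns.
Leg 3: γ = 1/√(1 − 0.7078²) = 1/√0.4990 = 1.416; Δt_3 = 1.416 × 704.1 = 996.7 ns.
Leg 4: γ = 1/√(1 − 0.8554²) = 1/√0.2683 = 1.931; Δt_4 = 1.931 × 594.8 = 1148 ns.
Total: 416.1 + 728.0 + 996.7 + 1148 ns.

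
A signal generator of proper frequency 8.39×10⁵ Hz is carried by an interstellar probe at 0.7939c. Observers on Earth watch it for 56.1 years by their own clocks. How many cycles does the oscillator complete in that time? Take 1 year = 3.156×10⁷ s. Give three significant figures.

γ = 1/√(1 − 0.7939²) = 1/√0.3697 = 1.645
During 56.1 years of lab time, the oscillator's proper time advances by τ = Δt/γ = 56.1/1.645 = 34.11 years = 1.077×10⁹ s.
N = f × τ = 8.39×10⁵ × 1.077×10⁹ = 9.032×10¹⁴.

N = 9.03×10¹⁴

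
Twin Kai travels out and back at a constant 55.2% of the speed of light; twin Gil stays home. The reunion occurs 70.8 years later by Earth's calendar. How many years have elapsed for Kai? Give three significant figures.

β = 0.552; γ = 1/√(1 − 0.552²) = 1/√0.6953 = 1.199
Kai's clock measures proper time along the trip: τ = Δt/γ = 70.8/1.199 years.

τ = 59.0 years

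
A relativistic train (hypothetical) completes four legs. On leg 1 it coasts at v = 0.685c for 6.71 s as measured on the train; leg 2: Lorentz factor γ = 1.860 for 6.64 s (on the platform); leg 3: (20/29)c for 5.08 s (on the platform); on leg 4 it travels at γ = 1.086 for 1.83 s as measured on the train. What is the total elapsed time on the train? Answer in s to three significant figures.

τ = 15.8 s

Leg 1: 6.71 s is already measured on the train.
Leg 2: γ = 1.860; τ_2 = 6.64/1.860 = 3.570 s.
Leg 3: γ = 1/√(1 − (20/29)²) = 29/21 ≈ 1.381; τ_3 = 5.08/1.381 = 3.679 s.
Leg 4: 1.83 s is already measured on the train.
Total: 6.710 + 3.570 + 3.679 + 1.830 s.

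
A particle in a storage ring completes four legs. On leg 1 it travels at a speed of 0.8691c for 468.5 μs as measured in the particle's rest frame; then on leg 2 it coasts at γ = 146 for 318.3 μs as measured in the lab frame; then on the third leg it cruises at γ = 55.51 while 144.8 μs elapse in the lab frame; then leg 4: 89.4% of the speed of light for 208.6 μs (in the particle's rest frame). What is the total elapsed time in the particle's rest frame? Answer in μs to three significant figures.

Leg 1: 468.5 μs is already measured in the particle's rest frame.
Leg 2: γ = 146; τ_2 = 318.3/146.0 = 2.180 μs.
Leg 3: γ = 55.51; τ_3 = 144.8/55.51 = 2.609 μs.
Leg 4: 208.6 μs is already measured in the particle's rest frame.
Total: 468.5 + 2.180 + 2.609 + 208.6 μs.

τ = 682 μs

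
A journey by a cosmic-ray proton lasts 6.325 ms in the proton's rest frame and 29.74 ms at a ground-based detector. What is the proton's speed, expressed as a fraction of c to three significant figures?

The proper time is measured in the proton's rest frame (both events occur at the proton's location); Δt is measured at a ground-based detector. γ = Δt/τ = 29.74/6.325 = 4.702.
β = √(1 − 1/γ²) = √(1 − 0.04523) = √0.9548

v = 0.977c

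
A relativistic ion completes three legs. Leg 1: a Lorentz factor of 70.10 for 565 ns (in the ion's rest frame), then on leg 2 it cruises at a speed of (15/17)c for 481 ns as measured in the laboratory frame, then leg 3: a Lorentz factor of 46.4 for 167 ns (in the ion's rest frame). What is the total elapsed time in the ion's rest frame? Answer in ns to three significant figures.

τ = 958 ns

Leg 1: 565 ns is already measured in the ion's rest frame.
Leg 2: γ = 1/√(1 − (15/17)²) = 17/8 = 2.125; τ_2 = 481/2.125 = 226.4 ns.
Leg 3: 167 ns is already measured in the ion's rest frame.
Total: 565.0 + 226.4 + 167.0 ns.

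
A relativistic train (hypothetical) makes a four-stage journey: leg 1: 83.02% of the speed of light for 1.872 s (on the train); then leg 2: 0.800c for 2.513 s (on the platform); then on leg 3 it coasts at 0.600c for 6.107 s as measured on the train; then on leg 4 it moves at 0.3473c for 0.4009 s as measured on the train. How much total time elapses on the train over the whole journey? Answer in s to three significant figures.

Leg 1: 1.872 s is already measured on the train.
Leg 2: γ = 1/√(1 − 0.800²) = 5/3 ≈ 1.667; τ_2 = 2.513/1.667 = 1.508 s.
Leg 3: 6.107 s is already measured on the train.
Leg 4: 0.4009 s is already measured on the train.
Total: 1.872 + 1.508 + 6.107 + 0.4009 s.

τ = 9.89 s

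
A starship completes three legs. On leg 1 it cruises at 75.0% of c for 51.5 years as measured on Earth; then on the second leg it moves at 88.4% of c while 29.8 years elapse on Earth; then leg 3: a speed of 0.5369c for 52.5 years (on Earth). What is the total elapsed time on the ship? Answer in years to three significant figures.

τ = 92.3 years

Leg 1: β = 0.750; γ = 1/√(1 − 0.750²) = 1/√0.4375 = 1.512; τ_1 = 51.5/1.512 = 34.06 years.
Leg 2: β = 0.884; γ = 1/√(1 − 0.884²) = 1/√0.2185 = 2.139; τ_2 = 29.8/2.139 = 13.93 years.
Leg 3: γ = 1/√(1 − 0.5369²) = 1/√0.7117 = 1.185; τ_3 = 52.5/1.185 = 44.29 years.
Total: 34.06 + 13.93 + 44.29 years.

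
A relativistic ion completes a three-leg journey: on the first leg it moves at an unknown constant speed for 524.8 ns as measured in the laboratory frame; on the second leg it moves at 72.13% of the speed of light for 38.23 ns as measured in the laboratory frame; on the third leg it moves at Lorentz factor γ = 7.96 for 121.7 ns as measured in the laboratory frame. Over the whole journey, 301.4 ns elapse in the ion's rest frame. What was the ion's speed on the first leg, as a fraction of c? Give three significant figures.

Leg 1: speed unknown; τ_1 = 524.8/γ_1.
Leg 2: β = 0.7213; γ = 1/√(1 − 0.7213²) = 1/√0.4797 = 1.444; τ_2 = 38.23/1.444 = 26.48 ns.
Leg 3: γ = 7.96; τ_3 = 121.7/7.960 = 15.29 ns.
Total proper time: τ_1 + 26.48 + 15.29 = 301.4, so τ_1 = 301.4 − 41.77 = 259.6 ns.
γ_1 = 524.8/259.6 = 2.021; β = √(1 − 1/γ²) = √0.7552.

β = 0.869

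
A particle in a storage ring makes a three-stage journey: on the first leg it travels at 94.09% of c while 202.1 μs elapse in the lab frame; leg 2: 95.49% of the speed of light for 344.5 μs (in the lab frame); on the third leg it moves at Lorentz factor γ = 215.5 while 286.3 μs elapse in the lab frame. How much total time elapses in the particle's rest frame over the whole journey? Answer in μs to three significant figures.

τ = 172 μs

Leg 1: β = 0.9409; γ = 1/√(1 − 0.9409²) = 1/√0.1147 = 2.953; τ_1 = 202.1/2.953 = 68.45 μs.
Leg 2: β = 0.9549; γ = 1/√(1 − 0.9549²) = 1/√0.08817 = 3.368; τ_2 = 344.5/3.368 = 102.3 μs.
Leg 3: γ = 215.5; τ_3 = 286.3/215.5 = 1.329 μs.
Total: 68.45 + 102.3 + 1.329 μs.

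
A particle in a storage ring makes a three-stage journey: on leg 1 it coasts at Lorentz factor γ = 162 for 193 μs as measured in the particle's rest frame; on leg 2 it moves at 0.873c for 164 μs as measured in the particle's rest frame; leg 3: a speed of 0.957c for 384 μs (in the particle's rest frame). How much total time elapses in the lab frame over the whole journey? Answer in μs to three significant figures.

Δt = 3.29×10⁴ μs

Leg 1: γ = 162; Δt_1 = 162.0 × 193 = 3.127×10⁴ μs.
Leg 2: γ = 1/√(1 − 0.873²) = 1/√0.2379 = 2.050; Δt_2 = 2.050 × 164 = 336.3 μs.
Leg 3: γ = 1/√(1 − 0.957²) = 1/√0.08415 = 3.447; Δt_3 = 3.447 × 384 = 1324 μs.
Total: 3.127×10⁴ + 336.3 + 1324 μs.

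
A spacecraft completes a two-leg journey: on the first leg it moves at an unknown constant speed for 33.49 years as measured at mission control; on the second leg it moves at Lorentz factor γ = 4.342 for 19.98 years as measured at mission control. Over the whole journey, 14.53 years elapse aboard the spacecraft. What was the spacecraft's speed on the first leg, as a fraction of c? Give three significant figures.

Leg 1: speed unknown; τ_1 = 33.49/γ_1.
Leg 2: γ = 4.342; τ_2 = 19.98/4.342 = 4.602 years.
Total proper time: τ_1 + 4.602 = 14.53, so τ_1 = 14.53 − 4.602 = 9.928 years.
γ_1 = 33.49/9.928 = 3.373; β = √(1 − 1/γ²) = √0.9121.

β = 0.955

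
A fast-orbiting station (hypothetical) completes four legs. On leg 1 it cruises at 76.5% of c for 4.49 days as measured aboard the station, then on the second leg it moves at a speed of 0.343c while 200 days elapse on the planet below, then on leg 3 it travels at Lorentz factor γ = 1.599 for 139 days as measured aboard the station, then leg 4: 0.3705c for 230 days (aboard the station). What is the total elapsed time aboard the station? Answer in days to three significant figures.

τ = 561 days

Leg 1: 4.49 days is already measured aboard the station.
Leg 2: γ = 1/√(1 − 0.343²) = 1/√0.8824 = 1.065; τ_2 = 200/1.065 = 187.9 days.
Leg 3: 139 days is already measured aboard the station.
Leg 4: 230 days is already measured aboard the station.
Total: 4.490 + 187.9 + 139.0 + 230.0 days.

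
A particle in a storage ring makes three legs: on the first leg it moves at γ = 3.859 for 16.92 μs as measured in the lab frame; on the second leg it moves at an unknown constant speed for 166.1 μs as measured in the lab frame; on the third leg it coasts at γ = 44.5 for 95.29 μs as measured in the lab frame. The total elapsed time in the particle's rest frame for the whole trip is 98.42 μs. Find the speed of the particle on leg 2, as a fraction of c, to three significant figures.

Leg 1: γ = 3.859; τ_1 = 16.92/3.859 = 4.385 μs.
Leg 2: speed unknown; τ_2 = 166.1/γ_2.
Leg 3: γ = 44.5; τ_3 = 95.29/44.50 = 2.141 μs.
Total proper time: 4.385 + τ_2 + 2.141 = 98.42, so τ_2 = 98.42 − 6.526 = 91.89 μs.
γ_2 = 166.1/91.89 = 1.808; β = √(1 − 1/γ²) = √0.6939.

β = 0.833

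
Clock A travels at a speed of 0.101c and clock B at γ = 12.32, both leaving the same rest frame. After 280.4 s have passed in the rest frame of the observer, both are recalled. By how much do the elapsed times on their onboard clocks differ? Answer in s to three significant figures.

A: γ = 1/√(1 − 0.101²) = 1/√0.9898 = 1.005; τ_A = 280.4/1.005 = 279.0 s.
B: γ = 12.32; τ_B = 280.4/12.32 = 22.76 s.

|τ_A − τ_B| = 256 s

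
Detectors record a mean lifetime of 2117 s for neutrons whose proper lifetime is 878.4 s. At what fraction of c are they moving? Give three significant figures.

γ = Δt/τ₀ = 2117/878.4 = 2.410
β = √(1 − 1/γ²) = √(1 − 0.1722) = √0.8278

v = 0.910c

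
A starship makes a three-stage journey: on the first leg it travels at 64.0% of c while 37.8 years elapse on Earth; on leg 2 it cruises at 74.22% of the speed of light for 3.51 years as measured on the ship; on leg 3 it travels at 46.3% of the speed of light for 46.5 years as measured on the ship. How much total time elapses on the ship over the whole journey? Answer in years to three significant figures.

Leg 1: β = 0.640; γ = 1/√(1 − 0.640²) = 1/√0.5904 = 1.301; τ_1 = 37.8/1.301 = 29.04 years.
Leg 2: 3.51 years is already measured on the ship.
Leg 3: 46.5 years is already measured on the ship.
Total: 29.04 + 3.510 + 46.50 years.

τ = 79.1 years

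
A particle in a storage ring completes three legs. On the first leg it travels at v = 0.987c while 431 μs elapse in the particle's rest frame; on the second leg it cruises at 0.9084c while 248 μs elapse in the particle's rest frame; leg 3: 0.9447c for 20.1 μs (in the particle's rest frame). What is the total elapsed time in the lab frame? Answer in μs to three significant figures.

Δt = 3340 μs

Leg 1: γ = 1/√(1 − 0.987²) = 1/√0.02583 = 6.222; Δt_1 = 6.222 × 431 = 2682 μs.
Leg 2: γ = 1/√(1 − 0.9084²) = 1/√0.1748 = 2.392; Δt_2 = 2.392 × 248 = 593.2 μs.
Leg 3: γ = 1/√(1 − 0.9447²) = 1/√0.1075 = 3.049; Δt_3 = 3.049 × 20.1 = 61.29 μs.
Total: 2682 + 593.2 + 61.29 μs.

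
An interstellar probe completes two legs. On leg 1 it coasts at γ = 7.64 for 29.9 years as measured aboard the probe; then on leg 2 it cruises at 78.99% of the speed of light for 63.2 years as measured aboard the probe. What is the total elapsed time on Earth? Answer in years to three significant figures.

Δt = 331 years

Leg 1: γ = 7.64; Δt_1 = 7.640 × 29.9 = 228.4 years.
Leg 2: β = 0.7899; γ = 1/√(1 − 0.7899²) = 1/√0.3761 = 1.631; Δt_2 = 1.631 × 63.2 = 103.1 years.
Total: 228.4 + 103.1 years.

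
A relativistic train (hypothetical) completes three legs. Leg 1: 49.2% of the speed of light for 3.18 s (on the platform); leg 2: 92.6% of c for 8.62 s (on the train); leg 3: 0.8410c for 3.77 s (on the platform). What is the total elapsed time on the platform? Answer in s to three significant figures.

Δt = 29.8 s

Leg 1: 3.18 s is already measured on the platform.
Leg 2: β = 0.926; γ = 1/√(1 − 0.926²) = 1/√0.1425 = 2.649; Δt_2 = 2.649 × 8.62 = 22.83 s.
Leg 3: 3.77 s is already measured on the platform.
Total: 3.180 + 22.83 + 3.770 s.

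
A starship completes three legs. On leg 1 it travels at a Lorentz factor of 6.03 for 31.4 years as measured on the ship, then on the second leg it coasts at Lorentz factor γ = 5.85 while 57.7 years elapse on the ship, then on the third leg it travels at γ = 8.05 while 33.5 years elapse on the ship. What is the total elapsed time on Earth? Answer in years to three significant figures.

Δt = 797 years

Leg 1: γ = 6.03; Δt_1 = 6.030 × 31.4 = 189.3 years.
Leg 2: γ = 5.85; Δt_2 = 5.850 × 57.7 = 337.5 years.
Leg 3: γ = 8.05; Δt_3 = 8.050 × 33.5 = 269.7 years.
Total: 189.3 + 337.5 + 269.7 years.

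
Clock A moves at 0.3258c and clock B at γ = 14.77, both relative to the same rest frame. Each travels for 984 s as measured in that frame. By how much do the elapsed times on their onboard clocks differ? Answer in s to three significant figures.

A: γ = 1/√(1 − 0.3258²) = 1/√0.8939 = 1.058; τ_A = 984/1.058 = 930.3 s.
B: γ = 14.77; τ_B = 984/14.77 = 66.62 s.

|τ_A − τ_B| = 864 s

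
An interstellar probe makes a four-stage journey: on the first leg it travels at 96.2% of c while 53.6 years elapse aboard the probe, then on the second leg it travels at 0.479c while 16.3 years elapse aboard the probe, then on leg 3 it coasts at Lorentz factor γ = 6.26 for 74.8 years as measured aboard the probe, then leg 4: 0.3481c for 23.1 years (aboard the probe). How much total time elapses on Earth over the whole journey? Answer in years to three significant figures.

Leg 1: β = 0.962; γ = 1/√(1 − 0.962²) = 1/√0.07456 = 3.662; Δt_1 = 3.662 × 53.6 = 196.3 years.
Leg 2: γ = 1/√(1 − 0.479²) = 1/√0.7706 = 1.139; Δt_2 = 1.139 × 16.3 = 18.57 years.
Leg 3: γ = 6.26; Δt_3 = 6.260 × 74.8 = 468.2 years.
Leg 4: γ = 1/√(1 − 0.3481²) = 1/√0.8788 = 1.067; Δt_4 = 1.067 × 23.1 = 24.64 years.
Total: 196.3 + 18.57 + 468.2 + 24.64 years.

Δt = 708 years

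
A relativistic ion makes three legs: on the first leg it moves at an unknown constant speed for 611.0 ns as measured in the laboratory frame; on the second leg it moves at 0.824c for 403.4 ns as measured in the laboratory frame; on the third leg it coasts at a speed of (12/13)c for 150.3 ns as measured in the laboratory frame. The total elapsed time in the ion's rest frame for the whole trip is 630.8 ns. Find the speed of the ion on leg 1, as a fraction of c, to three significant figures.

β = 0.826

Leg 1: speed unknown; τ_1 = 611.0/γ_1.
Leg 2: γ = 1/√(1 − 0.824²) = 1/√0.3210 = 1.765; τ_2 = 403.4/1.765 = 228.6 ns.
Leg 3: γ = 1/√(1 − (12/13)²) = 13/5 = 2.600; τ_3 = 150.3/2.600 = 57.81 ns.
Total proper time: τ_1 + 228.6 + 57.81 = 630.8, so τ_1 = 630.8 − 286.4 = 344.4 ns.
γ_1 = 611.0/344.4 = 1.774; β = √(1 − 1/γ²) = √0.6822.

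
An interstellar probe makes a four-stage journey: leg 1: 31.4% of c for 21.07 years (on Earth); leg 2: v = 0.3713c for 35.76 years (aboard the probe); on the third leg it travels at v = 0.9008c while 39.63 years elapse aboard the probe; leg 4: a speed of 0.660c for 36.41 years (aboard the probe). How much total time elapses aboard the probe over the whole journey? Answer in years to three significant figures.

τ = 132 years

Leg 1: β = 0.314; γ = 1/√(1 − 0.314²) = 1/√0.9014 = 1.053; τ_1 = 21.07/1.053 = 20.00 years.
Leg 2: 35.76 years is already measured aboard the probe.
Leg 3: 39.63 years is already measured aboard the probe.
Leg 4: 36.41 years is already measured aboard the probe.
Total: 20.00 + 35.76 + 39.63 + 36.41 years.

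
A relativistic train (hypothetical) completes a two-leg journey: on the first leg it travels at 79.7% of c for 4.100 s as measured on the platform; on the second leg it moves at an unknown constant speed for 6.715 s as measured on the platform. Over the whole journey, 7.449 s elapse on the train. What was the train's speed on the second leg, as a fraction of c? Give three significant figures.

β = 0.672

Leg 1: β = 0.797; γ = 1/√(1 − 0.797²) = 1/√0.3648 = 1.656; τ_1 = 4.100/1.656 = 2.476 s.
Leg 2: speed unknown; τ_2 = 6.715/γ_2.
Total proper time: 2.476 + τ_2 = 7.449, so τ_2 = 7.449 − 2.476 = 4.973 s.
γ_2 = 6.715/4.973 = 1.350; β = √(1 − 1/γ²) = √0.4516.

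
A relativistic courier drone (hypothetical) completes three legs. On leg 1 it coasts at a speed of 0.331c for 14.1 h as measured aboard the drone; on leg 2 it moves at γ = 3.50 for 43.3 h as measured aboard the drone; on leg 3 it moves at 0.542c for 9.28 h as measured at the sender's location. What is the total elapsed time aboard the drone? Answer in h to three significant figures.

Leg 1: 14.1 h is already measured aboard the drone.
Leg 2: 43.3 h is already measured aboard the drone.
Leg 3: γ = 1/√(1 − 0.542²) = 1/√0.7062 = 1.190; τ_3 = 9.28/1.190 = 7.799 h.
Total: 14.10 + 43.30 + 7.799 h.

τ = 65.2 h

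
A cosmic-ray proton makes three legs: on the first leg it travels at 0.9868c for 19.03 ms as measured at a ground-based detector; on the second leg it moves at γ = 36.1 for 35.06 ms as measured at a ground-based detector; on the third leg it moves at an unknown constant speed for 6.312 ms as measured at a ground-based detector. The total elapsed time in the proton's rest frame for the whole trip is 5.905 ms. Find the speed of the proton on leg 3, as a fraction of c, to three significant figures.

β = 0.956

Leg 1: γ = 1/√(1 − 0.9868²) = 1/√0.02623 = 6.175; τ_1 = 19.03/6.175 = 3.082 ms.
Leg 2: γ = 36.1; τ_2 = 35.06/36.10 = 0.9712 ms.
Leg 3: speed unknown; τ_3 = 6.312/γ_3.
Total proper time: 3.082 + 0.9712 + τ_3 = 5.905, so τ_3 = 5.905 − 4.053 = 1.852 ms.
γ_3 = 6.312/1.852 = 3.408; β = √(1 − 1/γ²) = √0.9139.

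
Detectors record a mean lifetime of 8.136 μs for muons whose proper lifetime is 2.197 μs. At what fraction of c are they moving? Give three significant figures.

β = 0.963

γ = Δt/τ₀ = 8.136/2.197 = 3.703
β = √(1 − 1/γ²) = √(1 − 0.07292) = √0.9271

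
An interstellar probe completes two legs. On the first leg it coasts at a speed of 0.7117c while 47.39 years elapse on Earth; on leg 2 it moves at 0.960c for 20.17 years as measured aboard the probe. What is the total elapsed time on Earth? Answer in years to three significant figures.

Leg 1: 47.39 years is already measured on Earth.
Leg 2: γ = 1/√(1 − 0.960²) = 25/7 ≈ 3.571; Δt_2 = 3.571 × 20.17 = 72.04 years.
Total: 47.39 + 72.04 years.

Δt = 119 years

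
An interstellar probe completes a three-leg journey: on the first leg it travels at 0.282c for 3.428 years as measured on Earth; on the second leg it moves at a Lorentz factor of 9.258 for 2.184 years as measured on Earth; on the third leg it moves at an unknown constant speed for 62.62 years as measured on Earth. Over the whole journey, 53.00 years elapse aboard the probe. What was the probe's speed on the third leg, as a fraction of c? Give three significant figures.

Leg 1: γ = 1/√(1 − 0.282²) = 1/√0.9205 = 1.042; τ_1 = 3.428/1.042 = 3.289 years.
Leg 2: γ = 9.258; τ_2 = 2.184/9.258 = 0.2359 years.
Leg 3: speed unknown; τ_3 = 62.62/γ_3.
Total proper time: 3.289 + 0.2359 + τ_3 = 53.00, so τ_3 = 53.00 − 3.525 = 49.48 years.
γ_3 = 62.62/49.48 = 1.266; β = √(1 − 1/γ²) = √0.3758.

β = 0.613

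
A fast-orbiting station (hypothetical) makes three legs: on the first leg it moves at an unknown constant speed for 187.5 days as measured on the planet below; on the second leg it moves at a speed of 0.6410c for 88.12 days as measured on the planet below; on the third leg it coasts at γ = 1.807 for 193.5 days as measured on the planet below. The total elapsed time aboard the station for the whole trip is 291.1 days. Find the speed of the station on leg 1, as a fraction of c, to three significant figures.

β = 0.784

Leg 1: speed unknown; τ_1 = 187.5/γ_1.
Leg 2: γ = 1/√(1 − 0.6410²) = 1/√0.5891 = 1.303; τ_2 = 88.12/1.303 = 67.64 days.
Leg 3: γ = 1.807; τ_3 = 193.5/1.807 = 107.1 days.
Total proper time: τ_1 + 67.64 + 107.1 = 291.1, so τ_1 = 291.1 − 174.7 = 116.4 days.
γ_1 = 187.5/116.4 = 1.611; β = √(1 − 1/γ²) = √0.6147.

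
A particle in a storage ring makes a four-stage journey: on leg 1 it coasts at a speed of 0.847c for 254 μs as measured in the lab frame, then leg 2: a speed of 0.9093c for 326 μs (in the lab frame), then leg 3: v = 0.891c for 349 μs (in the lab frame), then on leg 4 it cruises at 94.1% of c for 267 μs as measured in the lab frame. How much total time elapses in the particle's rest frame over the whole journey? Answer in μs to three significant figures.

Leg 1: γ = 1/√(1 − 0.847²) = 1/√0.2826 = 1.881; τ_1 = 254/1.881 = 135.0 μs.
Leg 2: γ = 1/√(1 − 0.9093²) = 1/√0.1732 = 2.403; τ_2 = 326/2.403 = 135.7 μs.
Leg 3: γ = 1/√(1 − 0.891²) = 1/√0.2061 = 2.203; τ_3 = 349/2.203 = 158.4 μs.
Leg 4: β = 0.941; γ = 1/√(1 − 0.941²) = 1/√0.1145 = 2.955; τ_4 = 267/2.955 = 90.35 μs.
Total: 135.0 + 135.7 + 158.4 + 90.35 μs.

τ = 519 μs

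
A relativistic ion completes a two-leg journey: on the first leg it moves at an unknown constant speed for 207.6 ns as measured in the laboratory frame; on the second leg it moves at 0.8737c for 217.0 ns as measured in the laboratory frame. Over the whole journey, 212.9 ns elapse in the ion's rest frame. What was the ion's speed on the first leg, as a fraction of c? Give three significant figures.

β = 0.856

Leg 1: speed unknown; τ_1 = 207.6/γ_1.
Leg 2: γ = 1/√(1 − 0.8737²) = 1/√0.2366 = 2.056; τ_2 = 217.0/2.056 = 105.6 ns.
Total proper time: τ_1 + 105.6 = 212.9, so τ_1 = 212.9 − 105.6 = 107.3 ns.
γ_1 = 207.6/107.3 = 1.934; β = √(1 − 1/γ²) = √0.7327.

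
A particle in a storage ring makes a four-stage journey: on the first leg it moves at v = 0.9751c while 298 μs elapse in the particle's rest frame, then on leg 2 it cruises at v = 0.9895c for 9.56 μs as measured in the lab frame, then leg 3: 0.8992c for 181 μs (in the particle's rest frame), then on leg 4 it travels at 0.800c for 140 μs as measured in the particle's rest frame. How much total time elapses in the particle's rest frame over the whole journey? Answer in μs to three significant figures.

τ = 620 μs

Leg 1: 298 μs is already measured in the particle's rest frame.
Leg 2: γ = 1/√(1 − 0.9895²) = 1/√0.02089 = 6.919; τ_2 = 9.56/6.919 = 1.382 μs.
Leg 3: 181 μs is already measured in the particle's rest frame.
Leg 4: 140 μs is already measured in the particle's rest frame.
Total: 298.0 + 1.382 + 181.0 + 140.0 μs.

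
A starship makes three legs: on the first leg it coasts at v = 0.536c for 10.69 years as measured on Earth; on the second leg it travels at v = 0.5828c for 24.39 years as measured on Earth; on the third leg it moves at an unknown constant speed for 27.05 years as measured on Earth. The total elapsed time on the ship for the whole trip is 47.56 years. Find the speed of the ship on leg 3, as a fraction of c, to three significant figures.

Leg 1: γ = 1/√(1 − 0.536²) = 1/√0.7127 = 1.185; τ_1 = 10.69/1.185 = 9.025 years.
Leg 2: γ = 1/√(1 − 0.5828²) = 1/√0.6603 = 1.231; τ_2 = 24.39/1.231 = 19.82 years.
Leg 3: speed unknown; τ_3 = 27.05/γ_3.
Total proper time: 9.025 + 19.82 + τ_3 = 47.56, so τ_3 = 47.56 − 28.84 = 18.72 years.
γ_3 = 27.05/18.72 = 1.445; β = √(1 − 1/γ²) = √0.5213.

β = 0.722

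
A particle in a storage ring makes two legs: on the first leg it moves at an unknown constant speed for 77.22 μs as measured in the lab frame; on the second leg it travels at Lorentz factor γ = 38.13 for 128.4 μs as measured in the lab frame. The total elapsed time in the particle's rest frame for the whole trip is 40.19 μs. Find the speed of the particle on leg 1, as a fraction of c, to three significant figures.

β = 0.879

Leg 1: speed unknown; τ_1 = 77.22/γ_1.
Leg 2: γ = 38.13; τ_2 = 128.4/38.13 = 3.367 μs.
Total proper time: τ_1 + 3.367 = 40.19, so τ_1 = 40.19 − 3.367 = 36.82 μs.
γ_1 = 77.22/36.82 = 2.097; β = √(1 − 1/γ²) = √0.7726.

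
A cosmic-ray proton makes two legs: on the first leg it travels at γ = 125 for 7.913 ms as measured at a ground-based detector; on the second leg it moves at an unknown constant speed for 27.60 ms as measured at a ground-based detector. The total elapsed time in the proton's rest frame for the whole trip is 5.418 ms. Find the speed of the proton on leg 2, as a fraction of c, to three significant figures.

β = 0.981

Leg 1: γ = 125; τ_1 = 7.913/125.0 = 0.06330 ms.
Leg 2: speed unknown; τ_2 = 27.60/γ_2.
Total proper time: 0.06330 + τ_2 = 5.418, so τ_2 = 5.418 − 0.06330 = 5.355 ms.
γ_2 = 27.60/5.355 = 5.154; β = √(1 − 1/γ²) = √0.9624.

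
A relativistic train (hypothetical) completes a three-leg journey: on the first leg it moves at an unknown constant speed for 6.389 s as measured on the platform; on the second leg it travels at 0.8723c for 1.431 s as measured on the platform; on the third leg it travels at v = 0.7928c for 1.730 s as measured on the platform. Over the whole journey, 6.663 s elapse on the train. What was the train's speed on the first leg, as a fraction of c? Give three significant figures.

Leg 1: speed unknown; τ_1 = 6.389/γ_1.
Leg 2: γ = 1/√(1 − 0.8723²) = 1/√0.2391 = 2.045; τ_2 = 1.431/2.045 = 0.6997 s.
Leg 3: γ = 1/√(1 − 0.7928²) = 1/√0.3715 = 1.641; τ_3 = 1.730/1.641 = 1.054 s.
Total proper time: τ_1 + 0.6997 + 1.054 = 6.663, so τ_1 = 6.663 − 1.754 = 4.909 s.
γ_1 = 6.389/4.909 = 1.302; β = √(1 − 1/γ²) = √0.4097.

β = 0.640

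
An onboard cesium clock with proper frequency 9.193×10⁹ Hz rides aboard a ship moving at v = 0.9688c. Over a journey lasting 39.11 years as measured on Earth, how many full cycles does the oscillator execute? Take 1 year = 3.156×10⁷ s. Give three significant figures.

γ = 1/√(1 − 0.9688²) = 1/√0.06143 = 4.035
The oscillator's own cycle count is N = f × τ where τ is the proper time on the ship. τ = Δt/γ = 39.11/4.035 = 9.693 years = 3.059×10⁸ s.
N = 9.193×10⁹ × 3.059×10⁸ = 2.812×10¹⁸.

N = 2.81×10¹⁸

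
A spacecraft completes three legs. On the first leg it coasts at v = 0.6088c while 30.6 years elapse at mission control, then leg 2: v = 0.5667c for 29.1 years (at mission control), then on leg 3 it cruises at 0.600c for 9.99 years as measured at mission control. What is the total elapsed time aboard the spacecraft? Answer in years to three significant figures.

Leg 1: γ = 1/√(1 − 0.6088²) = 1/√0.6294 = 1.261; τ_1 = 30.6/1.261 = 24.28 years.
Leg 2: γ = 1/√(1 − 0.5667²) = 1/√0.6789 = 1.214; τ_2 = 29.1/1.214 = 23.98 years.
Leg 3: γ = 1/√(1 − 0.600²) = 5/4 = 1.250; τ_3 = 9.99/1.250 = 7.992 years.
Total: 24.28 + 23.98 + 7.992 years.

τ = 56.2 years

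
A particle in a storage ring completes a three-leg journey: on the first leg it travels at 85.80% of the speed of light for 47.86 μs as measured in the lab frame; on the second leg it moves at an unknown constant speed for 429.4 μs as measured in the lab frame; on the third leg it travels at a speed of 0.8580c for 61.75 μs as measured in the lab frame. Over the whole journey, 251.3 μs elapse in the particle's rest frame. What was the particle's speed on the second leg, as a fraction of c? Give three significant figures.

β = 0.891

Leg 1: β = 0.8580; γ = 1/√(1 − 0.8580²) = 1/√0.2638 = 1.947; τ_1 = 47.86/1.947 = 24.58 μs.
Leg 2: speed unknown; τ_2 = 429.4/γ_2.
Leg 3: γ = 1/√(1 − 0.8580²) = 1/√0.2638 = 1.947; τ_3 = 61.75/1.947 = 31.72 μs.
Total proper time: 24.58 + τ_2 + 31.72 = 251.3, so τ_2 = 251.3 − 56.30 = 195.0 μs.
γ_2 = 429.4/195.0 = 2.202; β = √(1 − 1/γ²) = √0.7938.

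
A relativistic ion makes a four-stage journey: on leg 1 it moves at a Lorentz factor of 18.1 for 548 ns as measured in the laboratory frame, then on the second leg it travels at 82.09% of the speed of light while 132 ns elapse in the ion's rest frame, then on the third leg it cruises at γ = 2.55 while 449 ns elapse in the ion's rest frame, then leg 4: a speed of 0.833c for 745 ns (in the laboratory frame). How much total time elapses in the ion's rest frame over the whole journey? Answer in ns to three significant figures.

τ = 1020 ns

Leg 1: γ = 18.1; τ_1 = 548/18.10 = 30.28 ns.
Leg 2: 132 ns is already measured in the ion's rest frame.
Leg 3: 449 ns is already measured in the ion's rest frame.
Leg 4: γ = 1/√(1 − 0.833²) = 1/√0.3061 = 1.807; τ_4 = 745/1.807 = 412.2 ns.
Total: 30.28 + 132.0 + 449.0 + 412.2 ns.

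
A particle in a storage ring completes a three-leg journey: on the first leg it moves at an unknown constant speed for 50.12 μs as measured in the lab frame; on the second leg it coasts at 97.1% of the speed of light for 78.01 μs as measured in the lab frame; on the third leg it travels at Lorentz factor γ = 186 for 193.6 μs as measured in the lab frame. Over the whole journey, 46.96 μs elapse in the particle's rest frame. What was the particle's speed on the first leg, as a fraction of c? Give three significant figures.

Leg 1: speed unknown; τ_1 = 50.12/γ_1.
Leg 2: β = 0.971; γ = 1/√(1 − 0.971²) = 1/√0.05716 = 4.183; τ_2 = 78.01/4.183 = 18.65 μs.
Leg 3: γ = 186; τ_3 = 193.6/186.0 = 1.041 μs.
Total proper time: τ_1 + 18.65 + 1.041 = 46.96, so τ_1 = 46.96 − 19.69 = 27.27 μs.
γ_1 = 50.12/27.27 = 1.838; β = √(1 − 1/γ²) = √0.7040.

β = 0.839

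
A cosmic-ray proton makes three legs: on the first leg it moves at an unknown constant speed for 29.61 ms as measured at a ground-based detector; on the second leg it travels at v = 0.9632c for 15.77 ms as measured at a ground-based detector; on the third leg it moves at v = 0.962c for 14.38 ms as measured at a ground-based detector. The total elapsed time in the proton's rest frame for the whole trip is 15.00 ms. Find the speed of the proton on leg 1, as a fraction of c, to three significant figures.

β = 0.973

Leg 1: speed unknown; τ_1 = 29.61/γ_1.
Leg 2: γ = 1/√(1 − 0.9632²) = 1/√0.07225 = 3.720; τ_2 = 15.77/3.720 = 4.239 ms.
Leg 3: γ = 1/√(1 − 0.962²) = 1/√0.07456 = 3.662; τ_3 = 14.38/3.662 = 3.926 ms.
Total proper time: τ_1 + 4.239 + 3.926 = 15.00, so τ_1 = 15.00 − 8.165 = 6.835 ms.
γ_1 = 29.61/6.835 = 4.332; β = √(1 − 1/γ²) = √0.9467.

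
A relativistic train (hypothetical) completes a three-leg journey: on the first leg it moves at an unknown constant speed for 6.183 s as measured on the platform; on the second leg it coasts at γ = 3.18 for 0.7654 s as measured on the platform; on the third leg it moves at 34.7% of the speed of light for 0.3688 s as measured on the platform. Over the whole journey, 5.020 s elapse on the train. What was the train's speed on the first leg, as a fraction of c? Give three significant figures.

β = 0.697

Leg 1: speed unknown; τ_1 = 6.183/γ_1.
Leg 2: γ = 3.18; τ_2 = 0.7654/3.180 = 0.2407 s.
Leg 3: β = 0.347; γ = 1/√(1 − 0.347²) = 1/√0.8796 = 1.066; τ_3 = 0.3688/1.066 = 0.3459 s.
Total proper time: τ_1 + 0.2407 + 0.3459 = 5.020, so τ_1 = 5.020 − 0.5866 = 4.433 s.
γ_1 = 6.183/4.433 = 1.395; β = √(1 − 1/γ²) = √0.4859.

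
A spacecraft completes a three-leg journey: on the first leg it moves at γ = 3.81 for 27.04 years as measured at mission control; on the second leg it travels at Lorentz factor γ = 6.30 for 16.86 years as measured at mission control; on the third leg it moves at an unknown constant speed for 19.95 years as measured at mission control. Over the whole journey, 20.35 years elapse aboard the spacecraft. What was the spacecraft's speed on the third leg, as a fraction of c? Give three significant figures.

Leg 1: γ = 3.81; τ_1 = 27.04/3.810 = 7.097 years.
Leg 2: γ = 6.30; τ_2 = 16.86/6.300 = 2.676 years.
Leg 3: speed unknown; τ_3 = 19.95/γ_3.
Total proper time: 7.097 + 2.676 + τ_3 = 20.35, so τ_3 = 20.35 − 9.773 = 10.58 years.
γ_3 = 19.95/10.58 = 1.886; β = √(1 − 1/γ²) = √0.7189.

β = 0.848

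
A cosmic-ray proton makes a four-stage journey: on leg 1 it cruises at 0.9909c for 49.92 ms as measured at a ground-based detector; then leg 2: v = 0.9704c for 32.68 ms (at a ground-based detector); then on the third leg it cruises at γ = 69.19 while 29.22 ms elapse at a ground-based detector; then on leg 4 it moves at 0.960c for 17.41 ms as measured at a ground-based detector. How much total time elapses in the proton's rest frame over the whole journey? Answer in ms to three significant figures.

τ = 19.9 ms

Leg 1: γ = 1/√(1 − 0.9909²) = 1/√0.01812 = 7.429; τ_1 = 49.92/7.429 = 6.719 ms.
Leg 2: γ = 1/√(1 − 0.9704²) = 1/√0.05832 = 4.141; τ_2 = 32.68/4.141 = 7.892 ms.
Leg 3: γ = 69.19; τ_3 = 29.22/69.19 = 0.4223 ms.
Leg 4: γ = 1/√(1 − 0.960²) = 1/√0.07840 = 3.571; τ_4 = 17.41/3.571 = 4.875 ms.
Total: 6.719 + 7.892 + 0.4223 + 4.875 ms.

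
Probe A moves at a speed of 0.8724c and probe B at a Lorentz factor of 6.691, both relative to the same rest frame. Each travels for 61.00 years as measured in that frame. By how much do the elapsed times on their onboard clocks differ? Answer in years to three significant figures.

A: γ = 1/√(1 − 0.8724²) = 1/√0.2389 = 2.046; τ_A = 61.00/2.046 = 29.82 years.
B: γ = 6.691; τ_B = 61.00/6.691 = 9.117 years.

|τ_A − τ_B| = 20.7 years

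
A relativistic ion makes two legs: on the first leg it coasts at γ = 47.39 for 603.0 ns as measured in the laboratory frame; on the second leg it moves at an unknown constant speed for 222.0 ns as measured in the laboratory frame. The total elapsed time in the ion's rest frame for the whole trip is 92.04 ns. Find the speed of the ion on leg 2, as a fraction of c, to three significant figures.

Leg 1: γ = 47.39; τ_1 = 603.0/47.39 = 12.72 ns.
Leg 2: speed unknown; τ_2 = 222.0/γ_2.
Total proper time: 12.72 + τ_2 = 92.04, so τ_2 = 92.04 − 12.72 = 79.32 ns.
γ_2 = 222.0/79.32 = 2.799; β = √(1 − 1/γ²) = √0.8724.

β = 0.934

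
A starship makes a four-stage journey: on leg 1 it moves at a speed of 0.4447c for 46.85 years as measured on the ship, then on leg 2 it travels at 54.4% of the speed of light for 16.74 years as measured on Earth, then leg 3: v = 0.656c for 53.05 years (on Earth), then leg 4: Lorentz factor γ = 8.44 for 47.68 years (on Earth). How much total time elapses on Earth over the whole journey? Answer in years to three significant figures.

Δt = 170 years

Leg 1: γ = 1/√(1 − 0.4447²) = 1/√0.8022 = 1.116; Δt_1 = 1.116 × 46.85 = 52.31 years.
Leg 2: 16.74 years is already measured on Earth.
Leg 3: 53.05 years is already measured on Earth.
Leg 4: 47.68 years is already measured on Earth.
Total: 52.31 + 16.74 + 53.05 + 47.68 years.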